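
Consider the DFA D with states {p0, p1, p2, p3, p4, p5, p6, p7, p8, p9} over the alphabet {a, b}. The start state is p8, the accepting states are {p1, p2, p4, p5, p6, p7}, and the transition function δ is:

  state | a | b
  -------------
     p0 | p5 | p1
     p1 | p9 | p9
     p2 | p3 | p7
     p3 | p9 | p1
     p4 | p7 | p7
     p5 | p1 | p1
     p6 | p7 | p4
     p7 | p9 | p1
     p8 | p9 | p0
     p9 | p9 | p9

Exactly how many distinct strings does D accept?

The useful subgraph on states {p0, p1, p5, p8} is acyclic, so L(D) is finite; the longest accepting path visits 4 useful states, giving maximum string length 3.
Counting accepting paths from p8 by length: 2 of length 2, 2 of length 3. Total 4.

4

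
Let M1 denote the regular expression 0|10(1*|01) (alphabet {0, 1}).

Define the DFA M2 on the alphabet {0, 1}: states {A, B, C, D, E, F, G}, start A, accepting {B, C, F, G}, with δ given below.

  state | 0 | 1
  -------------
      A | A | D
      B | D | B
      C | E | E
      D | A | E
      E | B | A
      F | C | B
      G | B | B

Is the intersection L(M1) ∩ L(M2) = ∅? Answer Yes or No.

Yes

Converting the expression M1 to a DFA (subset construction, then merging equivalent states) gives the minimal DFA with states {r0, r1, r2, r3, r4, r5, r6}, start state r0, accepting states {r1, r4, r6} and transitions r0: 0→r1, 1→r2; r1: 0→r3, 1→r3; r2: 0→r4, 1→r3; r3: 0→r3, 1→r3; r4: 0→r5, 1→r6; r5: 0→r3, 1→r1; r6: 0→r3, 1→r6.
Exploring the product automaton M1 × M2 from the start pair (r0, A), following both machines on each input symbol, reaches 13 state pairs: (r0, A), (r1, A), (r2, D), (r3, A), (r3, D), (r4, A), (r3, E), (r5, A), (r6, D), (r3, B), (r1, D), (r6, E), (r6, A).
M1 accepts in {r1, r4, r6} and M2 accepts in {B, C, F, G}; no reachable pair has both components accepting, so no string drives both machines to acceptance simultaneously and L(M1) ∩ L(M2) = ∅.
So no string is accepted by both, and the intersection is empty.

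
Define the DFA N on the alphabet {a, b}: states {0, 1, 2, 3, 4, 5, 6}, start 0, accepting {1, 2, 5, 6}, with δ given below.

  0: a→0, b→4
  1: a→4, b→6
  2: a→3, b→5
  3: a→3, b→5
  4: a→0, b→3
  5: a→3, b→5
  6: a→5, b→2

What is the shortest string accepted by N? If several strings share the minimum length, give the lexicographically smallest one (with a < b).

bbb

A breadth-first search from 0 reaches an accepting state first via the path 0 → 4 → 3 → 5 on input bbb.
No string of length < 3 is accepted (BFS exhausts all shorter strings without reaching an accepting state), and bbb is the lexicographically least accepting string of length 3.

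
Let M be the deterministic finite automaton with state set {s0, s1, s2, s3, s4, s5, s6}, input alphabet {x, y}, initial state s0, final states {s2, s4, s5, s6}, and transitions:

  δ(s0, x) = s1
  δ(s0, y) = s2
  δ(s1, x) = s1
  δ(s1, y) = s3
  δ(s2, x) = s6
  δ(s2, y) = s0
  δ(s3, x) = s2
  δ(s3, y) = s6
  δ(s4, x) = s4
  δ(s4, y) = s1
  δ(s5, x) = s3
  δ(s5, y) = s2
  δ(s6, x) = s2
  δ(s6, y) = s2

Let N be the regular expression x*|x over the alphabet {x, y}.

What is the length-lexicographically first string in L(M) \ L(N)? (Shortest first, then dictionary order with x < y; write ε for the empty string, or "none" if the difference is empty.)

y

The string y is accepted by M but not by N.
No shorter string lies in the difference, and y is the lexicographically first length-1 string in L(M) \ L(N).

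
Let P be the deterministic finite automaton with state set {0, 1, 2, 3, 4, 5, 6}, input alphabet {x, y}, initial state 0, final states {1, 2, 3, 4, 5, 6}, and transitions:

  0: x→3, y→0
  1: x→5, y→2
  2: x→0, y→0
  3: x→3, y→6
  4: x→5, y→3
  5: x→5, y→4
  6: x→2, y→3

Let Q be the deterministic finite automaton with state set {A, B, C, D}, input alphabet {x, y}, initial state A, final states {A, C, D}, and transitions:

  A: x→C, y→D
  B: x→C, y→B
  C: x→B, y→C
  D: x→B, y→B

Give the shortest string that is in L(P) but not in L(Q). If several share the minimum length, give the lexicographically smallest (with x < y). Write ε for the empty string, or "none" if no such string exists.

The string xx is accepted by P but not by Q.
No shorter string lies in the difference, and xx is the lexicographically first length-2 string in L(P) \ L(Q).

xx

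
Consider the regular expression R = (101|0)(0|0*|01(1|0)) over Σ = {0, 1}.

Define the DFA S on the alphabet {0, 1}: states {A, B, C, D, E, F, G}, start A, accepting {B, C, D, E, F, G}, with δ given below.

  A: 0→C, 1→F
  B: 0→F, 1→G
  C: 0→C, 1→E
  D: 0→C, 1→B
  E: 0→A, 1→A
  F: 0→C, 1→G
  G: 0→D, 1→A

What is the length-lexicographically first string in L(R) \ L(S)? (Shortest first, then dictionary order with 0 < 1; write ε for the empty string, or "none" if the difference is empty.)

The string 0010 is accepted by R but not by S.
No shorter string lies in the difference, and 0010 is the lexicographically first length-4 string in L(R) \ L(S).

0010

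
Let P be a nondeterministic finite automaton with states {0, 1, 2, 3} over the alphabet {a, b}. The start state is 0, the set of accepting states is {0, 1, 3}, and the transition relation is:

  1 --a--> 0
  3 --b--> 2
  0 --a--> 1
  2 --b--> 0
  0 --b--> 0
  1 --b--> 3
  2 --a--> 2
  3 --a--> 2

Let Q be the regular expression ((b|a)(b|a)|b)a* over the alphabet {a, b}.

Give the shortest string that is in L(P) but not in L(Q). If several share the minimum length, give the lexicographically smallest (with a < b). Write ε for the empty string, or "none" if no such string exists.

The empty string ε is accepted by P but not by Q.
Since ε is the unique shortest string, it is the required witness.

ε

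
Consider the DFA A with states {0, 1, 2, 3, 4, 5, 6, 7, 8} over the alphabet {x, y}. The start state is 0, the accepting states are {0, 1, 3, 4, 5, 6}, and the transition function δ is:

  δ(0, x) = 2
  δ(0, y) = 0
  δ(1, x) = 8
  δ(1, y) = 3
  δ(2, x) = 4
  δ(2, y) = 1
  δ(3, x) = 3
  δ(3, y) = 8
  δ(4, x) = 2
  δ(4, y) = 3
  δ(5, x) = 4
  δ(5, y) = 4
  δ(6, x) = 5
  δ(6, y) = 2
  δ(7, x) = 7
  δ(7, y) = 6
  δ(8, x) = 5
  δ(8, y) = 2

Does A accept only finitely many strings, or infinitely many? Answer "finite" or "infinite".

infinite

State 0 is reachable from the start and can reach an accepting state, and it lies on the cycle 0 → 0.
Traversing that cycle any number of times yields accepted strings of unbounded length, so the language is infinite.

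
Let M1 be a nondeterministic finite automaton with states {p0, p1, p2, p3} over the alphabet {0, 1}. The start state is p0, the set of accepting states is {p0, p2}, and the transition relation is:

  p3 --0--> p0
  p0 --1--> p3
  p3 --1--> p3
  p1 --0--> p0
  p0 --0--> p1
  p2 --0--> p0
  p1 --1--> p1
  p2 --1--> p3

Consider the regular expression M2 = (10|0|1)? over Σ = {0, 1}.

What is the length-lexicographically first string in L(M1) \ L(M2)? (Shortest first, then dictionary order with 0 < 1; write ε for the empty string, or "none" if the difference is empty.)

00

The string 00 is accepted by M1 but not by M2.
No shorter string lies in the difference, and 00 is the lexicographically first length-2 string in L(M1) \ L(M2).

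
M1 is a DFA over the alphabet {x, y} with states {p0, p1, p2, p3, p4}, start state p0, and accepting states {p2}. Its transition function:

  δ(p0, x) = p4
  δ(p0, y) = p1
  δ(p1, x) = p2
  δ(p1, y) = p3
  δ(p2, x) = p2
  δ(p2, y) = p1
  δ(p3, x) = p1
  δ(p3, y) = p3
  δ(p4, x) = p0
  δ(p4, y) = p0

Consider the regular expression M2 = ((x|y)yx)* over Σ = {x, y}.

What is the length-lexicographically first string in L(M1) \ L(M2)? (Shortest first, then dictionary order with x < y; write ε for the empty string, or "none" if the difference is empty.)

The string yx is accepted by M1 but not by M2.
No shorter string lies in the difference, and yx is the lexicographically first length-2 string in L(M1) \ L(M2).

yx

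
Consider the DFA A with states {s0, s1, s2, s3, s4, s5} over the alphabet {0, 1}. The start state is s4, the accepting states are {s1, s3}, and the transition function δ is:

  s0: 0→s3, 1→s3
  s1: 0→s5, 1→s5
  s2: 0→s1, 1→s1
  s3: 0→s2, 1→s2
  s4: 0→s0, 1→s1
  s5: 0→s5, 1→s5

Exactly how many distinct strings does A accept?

11

The useful subgraph on states {s0, s1, s2, s3, s4} is acyclic, so L(A) is finite; the longest accepting path visits 5 useful states, giving maximum string length 4.
Counting accepting paths from s4 by length: 1 of length 1, 2 of length 2, 8 of length 4. Total 11.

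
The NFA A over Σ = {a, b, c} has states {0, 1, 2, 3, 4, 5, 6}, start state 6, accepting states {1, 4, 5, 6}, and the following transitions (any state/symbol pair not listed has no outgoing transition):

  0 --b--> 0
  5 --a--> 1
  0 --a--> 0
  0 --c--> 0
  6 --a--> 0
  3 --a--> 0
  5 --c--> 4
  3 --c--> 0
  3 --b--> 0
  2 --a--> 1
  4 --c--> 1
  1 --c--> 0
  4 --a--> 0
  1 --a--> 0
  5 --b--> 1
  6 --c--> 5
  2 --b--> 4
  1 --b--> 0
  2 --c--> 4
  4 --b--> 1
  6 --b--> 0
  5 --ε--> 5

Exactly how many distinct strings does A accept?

The useful subgraph on states {1, 4, 5, 6} is acyclic, so L(A) is finite; the longest accepting path visits 4 useful states, giving maximum string length 3.
Counting accepting paths from 6 by length: 1 of length 0, 1 of length 1, 3 of length 2, 2 of length 3. Total 7.

7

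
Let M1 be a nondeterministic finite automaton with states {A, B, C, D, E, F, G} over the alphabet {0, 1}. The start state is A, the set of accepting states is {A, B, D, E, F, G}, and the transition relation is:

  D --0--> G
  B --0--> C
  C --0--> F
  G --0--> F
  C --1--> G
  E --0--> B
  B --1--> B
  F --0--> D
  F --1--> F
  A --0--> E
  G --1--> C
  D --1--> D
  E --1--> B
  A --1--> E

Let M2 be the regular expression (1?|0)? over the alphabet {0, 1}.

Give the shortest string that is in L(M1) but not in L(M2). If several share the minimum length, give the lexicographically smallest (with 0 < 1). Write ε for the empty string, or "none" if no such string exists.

00

The string 00 is accepted by M1 but not by M2.
No shorter string lies in the difference, and 00 is the lexicographically first length-2 string in L(M1) \ L(M2).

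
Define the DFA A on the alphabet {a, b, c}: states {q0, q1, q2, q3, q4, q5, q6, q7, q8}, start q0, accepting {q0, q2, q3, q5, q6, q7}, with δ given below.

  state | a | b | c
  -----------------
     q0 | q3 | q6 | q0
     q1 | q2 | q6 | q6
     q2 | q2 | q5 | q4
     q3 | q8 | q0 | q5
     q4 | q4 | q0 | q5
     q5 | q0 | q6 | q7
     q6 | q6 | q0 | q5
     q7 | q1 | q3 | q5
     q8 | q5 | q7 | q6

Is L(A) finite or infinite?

State q0 is reachable from the start and can reach an accepting state, and it lies on the cycle q0 → q0.
Traversing that cycle any number of times yields accepted strings of unbounded length, so the language is infinite.

infinite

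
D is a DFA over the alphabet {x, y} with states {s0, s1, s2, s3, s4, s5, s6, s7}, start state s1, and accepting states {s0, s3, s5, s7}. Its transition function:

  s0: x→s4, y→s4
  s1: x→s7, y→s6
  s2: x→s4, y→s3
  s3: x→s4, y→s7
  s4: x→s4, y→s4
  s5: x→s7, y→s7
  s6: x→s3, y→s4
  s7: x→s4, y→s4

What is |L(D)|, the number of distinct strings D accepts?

The useful subgraph on states {s1, s3, s6, s7} is acyclic, so L(D) is finite; the longest accepting path visits 4 useful states, giving maximum string length 3.
Counting accepting paths from s1 by length: 1 of length 1, 1 of length 2, 1 of length 3. Total 3.

3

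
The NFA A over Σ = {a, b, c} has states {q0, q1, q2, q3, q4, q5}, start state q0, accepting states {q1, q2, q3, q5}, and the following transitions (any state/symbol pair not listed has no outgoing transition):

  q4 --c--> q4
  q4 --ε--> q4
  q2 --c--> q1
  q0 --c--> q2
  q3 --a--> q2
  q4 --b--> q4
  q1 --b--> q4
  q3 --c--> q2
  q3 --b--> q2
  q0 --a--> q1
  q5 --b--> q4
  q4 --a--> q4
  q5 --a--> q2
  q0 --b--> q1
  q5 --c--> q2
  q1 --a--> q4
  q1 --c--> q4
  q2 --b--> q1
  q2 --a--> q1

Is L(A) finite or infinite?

finite

The useful states (reachable from q0 and able to reach an accepting state) are {q0, q1, q2}.
Restricted to these states the transition graph has no cycle, so every accepting path has bounded length and L is finite.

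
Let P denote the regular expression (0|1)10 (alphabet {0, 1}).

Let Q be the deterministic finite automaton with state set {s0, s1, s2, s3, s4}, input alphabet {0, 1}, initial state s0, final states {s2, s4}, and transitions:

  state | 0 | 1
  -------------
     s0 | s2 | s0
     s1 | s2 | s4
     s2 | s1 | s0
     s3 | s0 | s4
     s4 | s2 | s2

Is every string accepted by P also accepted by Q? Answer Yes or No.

Yes

Converting the expression P to a DFA (subset construction, then merging equivalent states) gives the minimal DFA with states {p0, p1, p2, p3, p4}, start state p0, accepting states {p4} and transitions p0: 0→p1, 1→p1; p1: 0→p2, 1→p3; p2: 0→p2, 1→p2; p3: 0→p4, 1→p2; p4: 0→p2, 1→p2.
Exploring the product automaton P × Q from the start pair (p0, s0), following both machines on each input symbol, reaches 9 state pairs: (p0, s0), (p1, s2), (p1, s0), (p2, s1), (p3, s0), (p2, s2), (p2, s4), (p4, s2), (p2, s0).
P accepts in {p4} and Q accepts in {s2, s4}. The reachable pairs whose P-component is accepting are (p4, s2); in each of them the Q-component is accepting too, so the product for L(P) \ L(Q) (P-component accepting, Q-component rejecting) has no reachable accepting pair and the difference is empty.
Hence every string in L(P) is also in L(Q).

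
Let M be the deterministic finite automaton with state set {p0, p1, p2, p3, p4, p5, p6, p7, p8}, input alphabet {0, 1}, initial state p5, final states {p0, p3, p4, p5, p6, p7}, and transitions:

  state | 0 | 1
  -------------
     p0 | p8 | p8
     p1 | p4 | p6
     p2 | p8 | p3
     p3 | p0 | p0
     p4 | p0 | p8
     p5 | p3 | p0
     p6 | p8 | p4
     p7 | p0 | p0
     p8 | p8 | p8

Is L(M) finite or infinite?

finite

The useful states (reachable from p5 and able to reach an accepting state) are {p0, p3, p5}.
Restricted to these states the transition graph has no cycle, so every accepting path has bounded length and L is finite.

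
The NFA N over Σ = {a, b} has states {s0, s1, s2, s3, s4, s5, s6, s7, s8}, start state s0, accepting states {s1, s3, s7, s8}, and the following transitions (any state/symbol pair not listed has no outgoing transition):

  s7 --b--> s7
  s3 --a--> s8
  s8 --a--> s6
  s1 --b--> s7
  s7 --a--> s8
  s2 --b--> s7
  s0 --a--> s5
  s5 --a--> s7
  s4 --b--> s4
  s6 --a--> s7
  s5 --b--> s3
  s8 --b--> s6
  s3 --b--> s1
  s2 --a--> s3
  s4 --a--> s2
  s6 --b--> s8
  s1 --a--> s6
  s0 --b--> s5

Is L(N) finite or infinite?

State s8 is reachable from the start and can reach an accepting state, and it lies on the cycle s8 → s6 → s8.
Traversing that cycle any number of times yields accepted strings of unbounded length, so the language is infinite.

infinite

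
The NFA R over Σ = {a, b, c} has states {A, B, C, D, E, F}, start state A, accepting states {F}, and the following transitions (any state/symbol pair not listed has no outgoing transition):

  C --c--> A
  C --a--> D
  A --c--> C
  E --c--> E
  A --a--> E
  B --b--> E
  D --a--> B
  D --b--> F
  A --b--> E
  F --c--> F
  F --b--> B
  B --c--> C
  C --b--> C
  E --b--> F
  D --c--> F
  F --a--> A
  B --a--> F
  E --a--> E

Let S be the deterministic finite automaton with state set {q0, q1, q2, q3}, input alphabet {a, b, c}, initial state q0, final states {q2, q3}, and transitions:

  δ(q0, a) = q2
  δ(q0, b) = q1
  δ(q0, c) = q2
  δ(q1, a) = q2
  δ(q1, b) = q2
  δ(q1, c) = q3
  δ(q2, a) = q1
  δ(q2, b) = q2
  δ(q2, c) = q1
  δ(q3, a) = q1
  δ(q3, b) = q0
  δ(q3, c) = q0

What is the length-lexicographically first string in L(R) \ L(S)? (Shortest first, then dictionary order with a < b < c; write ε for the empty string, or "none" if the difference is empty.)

The string abc is accepted by R but not by S.
No shorter string lies in the difference, and abc is the lexicographically first length-3 string in L(R) \ L(S).

abc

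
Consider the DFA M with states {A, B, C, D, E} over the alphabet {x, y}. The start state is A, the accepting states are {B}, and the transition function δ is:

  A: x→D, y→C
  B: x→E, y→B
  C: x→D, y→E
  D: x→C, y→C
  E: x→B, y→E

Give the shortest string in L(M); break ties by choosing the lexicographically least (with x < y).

A breadth-first search from A reaches an accepting state first via the path A → C → E → B on input yyx.
No string of length < 3 is accepted (BFS exhausts all shorter strings without reaching an accepting state), and yyx is the lexicographically least accepting string of length 3.

yyx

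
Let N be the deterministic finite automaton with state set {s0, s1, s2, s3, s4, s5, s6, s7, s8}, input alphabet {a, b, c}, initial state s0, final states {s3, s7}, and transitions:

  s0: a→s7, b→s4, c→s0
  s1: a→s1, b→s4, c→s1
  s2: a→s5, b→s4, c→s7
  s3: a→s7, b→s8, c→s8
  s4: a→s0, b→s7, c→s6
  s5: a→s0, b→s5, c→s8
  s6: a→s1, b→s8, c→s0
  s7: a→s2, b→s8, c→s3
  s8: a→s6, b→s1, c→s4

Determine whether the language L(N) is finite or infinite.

State s0 is reachable from the start and can reach an accepting state, and it lies on the cycle s0 → s0.
Traversing that cycle any number of times yields accepted strings of unbounded length, so the language is infinite.

infinite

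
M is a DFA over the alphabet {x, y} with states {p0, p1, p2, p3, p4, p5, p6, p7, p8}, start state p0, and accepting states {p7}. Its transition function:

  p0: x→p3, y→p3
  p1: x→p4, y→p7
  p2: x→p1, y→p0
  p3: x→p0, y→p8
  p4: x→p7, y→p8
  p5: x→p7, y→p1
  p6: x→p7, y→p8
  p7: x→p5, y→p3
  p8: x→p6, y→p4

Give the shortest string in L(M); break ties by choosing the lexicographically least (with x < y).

A breadth-first search from p0 reaches an accepting state first via the path p0 → p3 → p8 → p6 → p7 on input xyxx.
No string of length < 4 is accepted (BFS exhausts all shorter strings without reaching an accepting state), and xyxx is the lexicographically least accepting string of length 4.

xyxx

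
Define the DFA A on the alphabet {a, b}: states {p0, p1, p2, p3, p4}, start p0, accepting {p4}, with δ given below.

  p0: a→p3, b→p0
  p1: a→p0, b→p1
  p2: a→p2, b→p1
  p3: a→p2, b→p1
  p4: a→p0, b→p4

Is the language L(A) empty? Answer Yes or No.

The states reachable from the start state are {p0, p1, p2, p3}.
None of the accepting states {p4} is reachable, so no string is accepted and L(A) = ∅.

Yes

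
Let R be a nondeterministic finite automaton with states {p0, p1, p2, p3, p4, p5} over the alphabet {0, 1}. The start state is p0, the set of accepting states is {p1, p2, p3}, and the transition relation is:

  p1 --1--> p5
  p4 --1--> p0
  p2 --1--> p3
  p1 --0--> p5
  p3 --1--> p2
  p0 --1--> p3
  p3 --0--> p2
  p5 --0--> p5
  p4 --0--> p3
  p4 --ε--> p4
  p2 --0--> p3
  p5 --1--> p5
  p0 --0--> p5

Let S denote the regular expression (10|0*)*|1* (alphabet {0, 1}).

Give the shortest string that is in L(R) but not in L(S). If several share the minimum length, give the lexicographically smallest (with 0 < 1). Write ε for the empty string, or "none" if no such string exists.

101

The string 101 is accepted by R but not by S.
No shorter string lies in the difference, and 101 is the lexicographically first length-3 string in L(R) \ L(S).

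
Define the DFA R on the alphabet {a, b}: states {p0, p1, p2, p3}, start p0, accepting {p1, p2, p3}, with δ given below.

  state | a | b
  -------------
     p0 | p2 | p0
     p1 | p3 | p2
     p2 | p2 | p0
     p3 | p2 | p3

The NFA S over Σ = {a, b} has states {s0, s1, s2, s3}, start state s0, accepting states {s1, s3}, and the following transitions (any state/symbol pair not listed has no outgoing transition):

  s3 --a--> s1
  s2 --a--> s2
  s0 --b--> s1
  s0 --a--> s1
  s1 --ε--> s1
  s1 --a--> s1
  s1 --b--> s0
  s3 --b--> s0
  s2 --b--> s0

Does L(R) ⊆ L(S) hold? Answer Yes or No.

Yes

Exploring the product automaton R × S from the start pair (p0, s0), following both machines on each input symbol, reaches 3 state pairs: (p0, s0), (p2, s1), (p0, s1).
R accepts in {p1, p2, p3} and S accepts in {s1, s3}. The reachable pairs whose R-component is accepting are (p2, s1); in each of them the S-component is accepting too, so the product for L(R) \ L(S) (R-component accepting, S-component rejecting) has no reachable accepting pair and the difference is empty.
Hence every string in L(R) is also in L(S).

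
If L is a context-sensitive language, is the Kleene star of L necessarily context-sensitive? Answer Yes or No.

An LBA guesses a factorisation of the input into blocks (marking block boundaries on a second track) and verifies each block with the LBA for L; this uses no space beyond the input, so L* is context-sensitive.
So the context-sensitive languages are closed under Kleene star.

Yes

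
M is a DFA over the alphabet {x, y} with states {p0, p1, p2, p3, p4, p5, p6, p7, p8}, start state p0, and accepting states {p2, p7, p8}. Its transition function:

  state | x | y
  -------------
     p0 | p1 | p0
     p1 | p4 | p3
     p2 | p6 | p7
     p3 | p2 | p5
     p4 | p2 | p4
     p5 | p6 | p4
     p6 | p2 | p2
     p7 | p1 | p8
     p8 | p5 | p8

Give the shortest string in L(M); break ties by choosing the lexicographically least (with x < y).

xxx

A breadth-first search from p0 reaches an accepting state first via the path p0 → p1 → p4 → p2 on input xxx.
No string of length < 3 is accepted (BFS exhausts all shorter strings without reaching an accepting state), and xxx is the lexicographically least accepting string of length 3.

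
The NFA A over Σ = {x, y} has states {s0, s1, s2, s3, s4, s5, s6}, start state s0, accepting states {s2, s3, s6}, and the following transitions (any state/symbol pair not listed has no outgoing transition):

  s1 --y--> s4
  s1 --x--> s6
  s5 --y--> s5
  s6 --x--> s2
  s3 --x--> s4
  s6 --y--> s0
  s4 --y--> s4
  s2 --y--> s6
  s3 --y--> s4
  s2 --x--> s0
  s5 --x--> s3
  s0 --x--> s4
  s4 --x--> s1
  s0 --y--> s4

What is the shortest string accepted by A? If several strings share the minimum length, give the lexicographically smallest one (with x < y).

xxx

A breadth-first search from s0 reaches an accepting state first via the path s0 → s4 → s1 → s6 on input xxx.
No string of length < 3 is accepted (BFS exhausts all shorter strings without reaching an accepting state), and xxx is the lexicographically least accepting string of length 3.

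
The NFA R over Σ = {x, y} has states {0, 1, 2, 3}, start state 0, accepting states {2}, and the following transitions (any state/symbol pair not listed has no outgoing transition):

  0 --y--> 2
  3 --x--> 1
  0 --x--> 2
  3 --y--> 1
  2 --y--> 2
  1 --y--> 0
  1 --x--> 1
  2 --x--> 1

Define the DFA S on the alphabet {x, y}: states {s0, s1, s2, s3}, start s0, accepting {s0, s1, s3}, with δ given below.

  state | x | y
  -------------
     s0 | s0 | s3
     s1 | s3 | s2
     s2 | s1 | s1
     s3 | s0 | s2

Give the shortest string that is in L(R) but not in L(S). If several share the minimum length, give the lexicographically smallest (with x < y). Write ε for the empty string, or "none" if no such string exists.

yy

The string yy is accepted by R but not by S.
No shorter string lies in the difference, and yy is the lexicographically first length-2 string in L(R) \ L(S).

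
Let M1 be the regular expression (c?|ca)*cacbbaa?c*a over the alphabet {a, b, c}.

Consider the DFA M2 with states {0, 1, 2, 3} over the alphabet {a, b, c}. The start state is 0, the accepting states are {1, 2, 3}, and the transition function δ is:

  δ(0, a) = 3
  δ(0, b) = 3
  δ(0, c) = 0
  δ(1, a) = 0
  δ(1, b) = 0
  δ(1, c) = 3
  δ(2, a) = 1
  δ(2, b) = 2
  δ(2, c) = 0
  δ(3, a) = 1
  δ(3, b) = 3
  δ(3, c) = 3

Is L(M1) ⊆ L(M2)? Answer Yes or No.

The string cacbbaa is in L(M1) but not in L(M2).
So L(M1) ⊄ L(M2).

No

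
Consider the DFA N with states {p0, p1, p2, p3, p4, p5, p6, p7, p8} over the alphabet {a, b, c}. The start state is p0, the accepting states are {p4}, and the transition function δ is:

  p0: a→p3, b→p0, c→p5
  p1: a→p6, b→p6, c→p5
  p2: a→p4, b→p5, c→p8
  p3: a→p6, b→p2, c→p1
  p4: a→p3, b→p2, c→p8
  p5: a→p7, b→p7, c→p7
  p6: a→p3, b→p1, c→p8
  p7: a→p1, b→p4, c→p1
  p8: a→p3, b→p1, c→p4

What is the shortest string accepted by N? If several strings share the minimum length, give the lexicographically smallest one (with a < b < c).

aba

A breadth-first search from p0 reaches an accepting state first via the path p0 → p3 → p2 → p4 on input aba.
No string of length < 3 is accepted (BFS exhausts all shorter strings without reaching an accepting state), and aba is the lexicographically least accepting string of length 3.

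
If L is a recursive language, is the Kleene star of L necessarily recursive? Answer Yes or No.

Yes

For an input w of length n, decide by dynamic programming over positions 0..n whether w factors into blocks from L, calling the decider for L on each of the O(n²) substrings; every call halts, so this decides L*.
So the recursive languages are closed under Kleene star.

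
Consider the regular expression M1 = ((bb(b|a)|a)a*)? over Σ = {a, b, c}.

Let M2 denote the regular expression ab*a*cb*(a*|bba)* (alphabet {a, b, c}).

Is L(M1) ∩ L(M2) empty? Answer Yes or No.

Converting the expression M1 to a DFA (subset construction, then merging equivalent states) gives the minimal DFA with states {r0, r1, r2, r3, r4}, start state r0, accepting states {r0, r1} and transitions r0: a→r1, b→r2, c→r3; r1: a→r1, b→r3, c→r3; r2: a→r3, b→r4, c→r3; r3: a→r3, b→r3, c→r3; r4: a→r1, b→r1, c→r3.
Converting the expression M2 to a DFA (subset construction, then merging equivalent states) gives the minimal DFA with states {t0, t1, t2, t3, t4, t5, t6, t7}, start state t0, accepting states {t4, t5} and transitions t0: a→t1, b→t2, c→t2; t1: a→t3, b→t1, c→t4; t2: a→t2, b→t2, c→t2; t3: a→t3, b→t2, c→t4; t4: a→t5, b→t4, c→t2; t5: a→t5, b→t6, c→t2; t6: a→t2, b→t7, c→t2; t7: a→t5, b→t2, c→t2.
Exploring the product automaton M1 × M2 from the start pair (r0, t0), following both machines on each input symbol, reaches 13 state pairs: (r0, t0), (r1, t1), (r2, t2), (r3, t2), (r1, t3), (r3, t1), (r3, t4), (r4, t2), (r3, t3), (r3, t5), (r1, t2), (r3, t6), (r3, t7).
M1 accepts in {r0, r1} and M2 accepts in {t4, t5}; no reachable pair has both components accepting, so no string drives both machines to acceptance simultaneously and L(M1) ∩ L(M2) = ∅.
So no string is accepted by both, and the intersection is empty.

Yes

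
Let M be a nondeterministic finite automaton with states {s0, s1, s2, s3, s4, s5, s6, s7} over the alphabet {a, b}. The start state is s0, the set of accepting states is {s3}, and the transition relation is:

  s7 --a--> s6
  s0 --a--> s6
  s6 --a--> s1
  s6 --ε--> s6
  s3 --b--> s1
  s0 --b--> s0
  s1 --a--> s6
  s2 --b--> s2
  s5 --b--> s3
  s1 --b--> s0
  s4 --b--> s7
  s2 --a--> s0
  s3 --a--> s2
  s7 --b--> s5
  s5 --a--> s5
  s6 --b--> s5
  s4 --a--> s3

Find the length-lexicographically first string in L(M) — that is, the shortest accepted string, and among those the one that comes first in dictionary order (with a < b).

abb

A breadth-first search from s0 reaches an accepting state first via the path s0 → s6 → s5 → s3 on input abb.
No string of length < 3 is accepted (BFS exhausts all shorter strings without reaching an accepting state), and abb is the lexicographically least accepting string of length 3.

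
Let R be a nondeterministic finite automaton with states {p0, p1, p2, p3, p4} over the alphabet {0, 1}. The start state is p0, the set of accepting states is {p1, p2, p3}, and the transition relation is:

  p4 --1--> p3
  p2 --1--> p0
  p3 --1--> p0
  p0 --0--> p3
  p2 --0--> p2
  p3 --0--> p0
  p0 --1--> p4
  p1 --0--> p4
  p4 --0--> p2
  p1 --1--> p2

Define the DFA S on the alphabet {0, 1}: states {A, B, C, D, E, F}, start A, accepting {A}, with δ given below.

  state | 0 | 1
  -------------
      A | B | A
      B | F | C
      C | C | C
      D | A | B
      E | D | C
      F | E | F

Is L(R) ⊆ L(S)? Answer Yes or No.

No

The string 0 is in L(R) but not in L(S).
So L(R) ⊄ L(S).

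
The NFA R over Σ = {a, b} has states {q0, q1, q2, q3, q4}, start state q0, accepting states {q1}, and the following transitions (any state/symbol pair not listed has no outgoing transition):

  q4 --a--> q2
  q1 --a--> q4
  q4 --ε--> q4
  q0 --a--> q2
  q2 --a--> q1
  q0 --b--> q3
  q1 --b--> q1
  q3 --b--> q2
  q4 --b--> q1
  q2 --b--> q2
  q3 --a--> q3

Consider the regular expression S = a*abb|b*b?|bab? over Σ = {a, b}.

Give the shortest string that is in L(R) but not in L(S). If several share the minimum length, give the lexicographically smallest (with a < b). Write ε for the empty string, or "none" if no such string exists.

aa

The string aa is accepted by R but not by S.
No shorter string lies in the difference, and aa is the lexicographically first length-2 string in L(R) \ L(S).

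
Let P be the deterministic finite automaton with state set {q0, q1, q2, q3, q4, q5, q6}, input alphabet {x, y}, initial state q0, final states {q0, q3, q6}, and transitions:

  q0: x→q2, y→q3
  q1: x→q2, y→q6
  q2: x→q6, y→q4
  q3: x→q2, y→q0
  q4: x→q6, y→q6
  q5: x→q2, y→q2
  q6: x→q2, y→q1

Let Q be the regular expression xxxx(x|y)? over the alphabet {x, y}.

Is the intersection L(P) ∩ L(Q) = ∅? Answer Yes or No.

The string xxxx is accepted by both P and Q.
Hence L(P) ∩ L(Q) ≠ ∅.

No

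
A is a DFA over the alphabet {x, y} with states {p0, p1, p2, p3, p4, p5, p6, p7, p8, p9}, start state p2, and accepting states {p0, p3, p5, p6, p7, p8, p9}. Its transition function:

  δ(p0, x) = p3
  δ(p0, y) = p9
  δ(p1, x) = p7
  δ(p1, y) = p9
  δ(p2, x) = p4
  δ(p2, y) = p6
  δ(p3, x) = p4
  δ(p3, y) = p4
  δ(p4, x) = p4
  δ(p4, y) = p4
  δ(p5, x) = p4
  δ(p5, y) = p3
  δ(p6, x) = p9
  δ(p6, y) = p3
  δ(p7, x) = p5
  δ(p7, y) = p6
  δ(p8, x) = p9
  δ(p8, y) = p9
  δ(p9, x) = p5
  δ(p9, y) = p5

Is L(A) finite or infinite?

The useful states (reachable from p2 and able to reach an accepting state) are {p2, p3, p5, p6, p9}.
Restricted to these states the transition graph has no cycle, so every accepting path has bounded length and L is finite.

finite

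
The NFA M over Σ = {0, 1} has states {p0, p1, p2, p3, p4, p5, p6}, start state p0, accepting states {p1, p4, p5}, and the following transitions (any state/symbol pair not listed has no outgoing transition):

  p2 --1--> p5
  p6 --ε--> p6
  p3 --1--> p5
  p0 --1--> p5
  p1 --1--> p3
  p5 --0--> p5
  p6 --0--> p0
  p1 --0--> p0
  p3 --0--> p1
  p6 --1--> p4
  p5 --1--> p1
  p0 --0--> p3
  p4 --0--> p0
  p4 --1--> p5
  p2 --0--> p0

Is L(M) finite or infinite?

State p0 is reachable from the start and can reach an accepting state, and it lies on the cycle p0 → p3 → p1 → p0.
Traversing that cycle any number of times yields accepted strings of unbounded length, so the language is infinite.

infinite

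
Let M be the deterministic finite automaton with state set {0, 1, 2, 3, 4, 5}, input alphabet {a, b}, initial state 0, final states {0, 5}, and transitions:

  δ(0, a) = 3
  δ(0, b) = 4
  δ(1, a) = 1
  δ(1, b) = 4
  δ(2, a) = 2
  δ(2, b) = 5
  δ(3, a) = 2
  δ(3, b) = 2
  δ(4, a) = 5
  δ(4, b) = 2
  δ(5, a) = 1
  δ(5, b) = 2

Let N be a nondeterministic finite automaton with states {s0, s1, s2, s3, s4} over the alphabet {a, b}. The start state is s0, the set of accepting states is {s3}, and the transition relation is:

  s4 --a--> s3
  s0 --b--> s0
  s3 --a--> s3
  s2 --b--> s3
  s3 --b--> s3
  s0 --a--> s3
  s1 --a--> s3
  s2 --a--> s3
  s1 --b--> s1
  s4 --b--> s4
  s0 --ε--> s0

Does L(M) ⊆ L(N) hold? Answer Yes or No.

No

The empty string ε is in L(M) but not in L(N).
So L(M) ⊄ L(N).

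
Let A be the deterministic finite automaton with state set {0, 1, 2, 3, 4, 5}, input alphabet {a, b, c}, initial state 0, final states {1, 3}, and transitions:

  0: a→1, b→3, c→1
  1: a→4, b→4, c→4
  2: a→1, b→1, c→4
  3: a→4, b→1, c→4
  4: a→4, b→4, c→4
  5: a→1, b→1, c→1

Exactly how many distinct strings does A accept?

4

The useful subgraph on states {0, 1, 3} is acyclic, so L(A) is finite; the longest accepting path visits 3 useful states, giving maximum string length 2.
Counting accepting paths from 0 by length: 3 of length 1, 1 of length 2. Total 4.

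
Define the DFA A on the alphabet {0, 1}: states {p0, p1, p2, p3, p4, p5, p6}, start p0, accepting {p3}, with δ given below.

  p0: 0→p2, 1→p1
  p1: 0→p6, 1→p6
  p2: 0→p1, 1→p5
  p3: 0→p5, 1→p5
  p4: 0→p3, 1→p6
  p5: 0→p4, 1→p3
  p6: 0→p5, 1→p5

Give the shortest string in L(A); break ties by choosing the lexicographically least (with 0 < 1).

A breadth-first search from p0 reaches an accepting state first via the path p0 → p2 → p5 → p3 on input 011.
No string of length < 3 is accepted (BFS exhausts all shorter strings without reaching an accepting state), and 011 is the lexicographically least accepting string of length 3.

011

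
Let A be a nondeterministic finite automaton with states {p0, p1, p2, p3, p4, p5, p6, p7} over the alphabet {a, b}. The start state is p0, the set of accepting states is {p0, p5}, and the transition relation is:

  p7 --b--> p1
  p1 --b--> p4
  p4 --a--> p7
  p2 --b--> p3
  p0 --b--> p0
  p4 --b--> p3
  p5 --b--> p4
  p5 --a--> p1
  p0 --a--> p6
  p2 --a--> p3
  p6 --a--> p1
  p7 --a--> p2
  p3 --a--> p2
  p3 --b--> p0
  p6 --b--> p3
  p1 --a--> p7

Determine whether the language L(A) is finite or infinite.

infinite

State p0 is reachable from the start and can reach an accepting state, and it lies on the cycle p0 → p0.
Traversing that cycle any number of times yields accepted strings of unbounded length, so the language is infinite.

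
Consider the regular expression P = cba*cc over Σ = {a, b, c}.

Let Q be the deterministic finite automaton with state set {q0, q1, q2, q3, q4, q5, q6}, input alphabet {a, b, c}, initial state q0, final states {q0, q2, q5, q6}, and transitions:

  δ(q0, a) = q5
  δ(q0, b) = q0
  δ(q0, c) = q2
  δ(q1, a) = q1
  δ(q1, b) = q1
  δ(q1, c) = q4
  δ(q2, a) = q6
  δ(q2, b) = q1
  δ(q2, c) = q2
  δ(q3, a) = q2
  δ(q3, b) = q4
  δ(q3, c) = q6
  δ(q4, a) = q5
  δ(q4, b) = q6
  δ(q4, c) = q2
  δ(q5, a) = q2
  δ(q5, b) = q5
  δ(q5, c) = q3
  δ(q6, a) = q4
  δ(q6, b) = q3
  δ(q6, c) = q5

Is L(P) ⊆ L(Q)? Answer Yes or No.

Converting the expression P to a DFA (subset construction, then merging equivalent states) gives the minimal DFA with states {p0, p1, p2, p3, p4, p5}, start state p0, accepting states {p5} and transitions p0: a→p1, b→p1, c→p2; p1: a→p1, b→p1, c→p1; p2: a→p1, b→p3, c→p1; p3: a→p3, b→p1, c→p4; p4: a→p1, b→p1, c→p5; p5: a→p1, b→p1, c→p1.
Exploring the product automaton P × Q from the start pair (p0, q0), following both machines on each input symbol, reaches 12 state pairs: (p0, q0), (p1, q5), (p1, q0), (p2, q2), (p1, q2), (p1, q3), (p1, q6), (p3, q1), (p1, q1), (p1, q4), (p4, q4), (p5, q2).
P accepts in {p5} and Q accepts in {q0, q2, q5, q6}. The reachable pairs whose P-component is accepting are (p5, q2); in each of them the Q-component is accepting too, so the product for L(P) \ L(Q) (P-component accepting, Q-component rejecting) has no reachable accepting pair and the difference is empty.
Hence every string in L(P) is also in L(Q).

Yes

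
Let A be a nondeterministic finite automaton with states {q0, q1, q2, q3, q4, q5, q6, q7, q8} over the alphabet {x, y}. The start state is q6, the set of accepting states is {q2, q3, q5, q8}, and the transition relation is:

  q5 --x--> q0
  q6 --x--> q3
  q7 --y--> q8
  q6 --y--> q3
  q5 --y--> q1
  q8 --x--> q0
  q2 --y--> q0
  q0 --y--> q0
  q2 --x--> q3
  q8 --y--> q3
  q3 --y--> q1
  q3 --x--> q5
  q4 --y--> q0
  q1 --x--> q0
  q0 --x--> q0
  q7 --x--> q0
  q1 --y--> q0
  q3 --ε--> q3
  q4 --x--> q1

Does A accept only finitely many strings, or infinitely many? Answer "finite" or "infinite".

The useful states (reachable from q6 and able to reach an accepting state) are {q3, q5, q6}.
Restricted to these states the transition graph has no cycle, so every accepting path has bounded length and L is finite.

finite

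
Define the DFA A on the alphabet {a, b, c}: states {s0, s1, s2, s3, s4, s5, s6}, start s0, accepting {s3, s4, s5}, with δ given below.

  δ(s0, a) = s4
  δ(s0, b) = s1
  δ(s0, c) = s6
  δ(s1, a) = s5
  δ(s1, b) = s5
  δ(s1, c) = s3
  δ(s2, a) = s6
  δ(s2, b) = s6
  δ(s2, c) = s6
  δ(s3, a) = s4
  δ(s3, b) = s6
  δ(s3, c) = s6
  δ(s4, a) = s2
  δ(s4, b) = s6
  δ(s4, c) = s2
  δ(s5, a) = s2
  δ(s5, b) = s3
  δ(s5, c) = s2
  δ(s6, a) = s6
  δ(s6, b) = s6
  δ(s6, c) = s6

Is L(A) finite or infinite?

finite

The useful states (reachable from s0 and able to reach an accepting state) are {s0, s1, s3, s4, s5}.
Restricted to these states the transition graph has no cycle, so every accepting path has bounded length and L is finite.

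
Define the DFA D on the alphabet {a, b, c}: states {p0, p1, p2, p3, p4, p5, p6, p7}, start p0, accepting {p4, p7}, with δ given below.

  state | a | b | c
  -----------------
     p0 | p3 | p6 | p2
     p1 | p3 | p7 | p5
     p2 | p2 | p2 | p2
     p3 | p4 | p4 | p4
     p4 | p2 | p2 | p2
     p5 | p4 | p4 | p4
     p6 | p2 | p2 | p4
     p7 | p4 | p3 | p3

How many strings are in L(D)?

4

The useful subgraph on states {p0, p3, p4, p6} is acyclic, so L(D) is finite; the longest accepting path visits 3 useful states, giving maximum string length 2.
Counting accepting paths from p0 by length: 4 of length 2. Total 4.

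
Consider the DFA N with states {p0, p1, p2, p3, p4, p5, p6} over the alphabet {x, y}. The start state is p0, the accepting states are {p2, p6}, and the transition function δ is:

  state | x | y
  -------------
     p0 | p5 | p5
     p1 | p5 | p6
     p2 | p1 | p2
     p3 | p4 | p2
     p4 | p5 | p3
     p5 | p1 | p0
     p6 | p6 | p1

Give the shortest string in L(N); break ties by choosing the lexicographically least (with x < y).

xxy

A breadth-first search from p0 reaches an accepting state first via the path p0 → p5 → p1 → p6 on input xxy.
No string of length < 3 is accepted (BFS exhausts all shorter strings without reaching an accepting state), and xxy is the lexicographically least accepting string of length 3.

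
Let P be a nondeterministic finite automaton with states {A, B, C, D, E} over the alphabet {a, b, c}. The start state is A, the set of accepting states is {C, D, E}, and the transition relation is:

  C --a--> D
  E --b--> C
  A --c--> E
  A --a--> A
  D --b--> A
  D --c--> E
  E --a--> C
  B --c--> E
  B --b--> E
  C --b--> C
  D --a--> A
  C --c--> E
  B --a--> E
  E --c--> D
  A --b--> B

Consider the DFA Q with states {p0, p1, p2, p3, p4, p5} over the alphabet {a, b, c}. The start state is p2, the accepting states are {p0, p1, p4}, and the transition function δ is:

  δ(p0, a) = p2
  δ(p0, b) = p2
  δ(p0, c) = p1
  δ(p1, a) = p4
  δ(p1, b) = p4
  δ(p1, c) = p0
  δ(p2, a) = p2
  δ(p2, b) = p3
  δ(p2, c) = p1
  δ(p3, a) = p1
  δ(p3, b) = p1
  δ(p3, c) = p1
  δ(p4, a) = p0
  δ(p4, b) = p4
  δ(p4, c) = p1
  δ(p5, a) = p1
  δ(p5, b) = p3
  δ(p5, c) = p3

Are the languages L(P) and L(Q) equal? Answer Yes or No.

Exploring the product automaton P × Q from the start pair (A, p2), following both machines on each input symbol, reaches 5 state pairs: (A, p2), (B, p3), (E, p1), (C, p4), (D, p0).
P accepts in {C, D, E} and Q accepts in {p0, p1, p4}. In every reachable pair the two components are either both accepting — (E, p1), (C, p4), (D, p0) — or both non-accepting, so no string is accepted by exactly one of the machines: L(P) \ L(Q) and L(Q) \ L(P) are both empty.
Hence every string is accepted by P iff it is accepted by Q, and the two languages coincide.

Yes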